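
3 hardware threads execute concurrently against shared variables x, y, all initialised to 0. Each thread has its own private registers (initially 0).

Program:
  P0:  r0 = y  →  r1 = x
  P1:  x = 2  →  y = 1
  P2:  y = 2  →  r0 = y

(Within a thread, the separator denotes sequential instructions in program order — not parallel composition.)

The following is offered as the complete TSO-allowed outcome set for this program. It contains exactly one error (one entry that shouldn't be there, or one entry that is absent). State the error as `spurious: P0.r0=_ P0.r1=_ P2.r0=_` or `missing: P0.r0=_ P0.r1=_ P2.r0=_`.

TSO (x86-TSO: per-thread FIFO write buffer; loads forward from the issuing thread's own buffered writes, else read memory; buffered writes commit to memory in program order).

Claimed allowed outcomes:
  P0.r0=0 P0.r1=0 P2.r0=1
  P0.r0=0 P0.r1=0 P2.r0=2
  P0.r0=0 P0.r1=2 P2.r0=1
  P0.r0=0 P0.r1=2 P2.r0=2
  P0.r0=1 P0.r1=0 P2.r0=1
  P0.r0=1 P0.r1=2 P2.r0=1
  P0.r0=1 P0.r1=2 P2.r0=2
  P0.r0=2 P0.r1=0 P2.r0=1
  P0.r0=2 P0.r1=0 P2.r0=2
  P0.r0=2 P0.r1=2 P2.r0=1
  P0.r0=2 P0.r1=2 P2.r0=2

spurious: P0.r0=1 P0.r1=0 P2.r0=1

outcome vector order: (P0.r0,P0.r1,P2.r0)
[TSO] allowed = {<0 0 1>; <0 0 2>; <0 2 1>; <0 2 2>; <1 2 1>; <1 2 2>; <2 0 1>; <2 0 2>; <2 2 1>; <2 2 2>}
claimed∖TSO = {<1 0 1>}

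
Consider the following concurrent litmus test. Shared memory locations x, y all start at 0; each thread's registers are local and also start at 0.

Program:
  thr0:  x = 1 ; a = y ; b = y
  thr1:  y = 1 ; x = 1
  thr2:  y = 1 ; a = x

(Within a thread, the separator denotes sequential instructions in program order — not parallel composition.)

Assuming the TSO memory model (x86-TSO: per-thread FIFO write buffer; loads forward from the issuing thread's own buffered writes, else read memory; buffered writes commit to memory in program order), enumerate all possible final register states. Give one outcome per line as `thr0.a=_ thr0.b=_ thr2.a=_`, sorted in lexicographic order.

thr0.a=0 thr0.b=0 thr2.a=0
thr0.a=0 thr0.b=0 thr2.a=1
thr0.a=0 thr0.b=1 thr2.a=0
thr0.a=0 thr0.b=1 thr2.a=1
thr0.a=1 thr0.b=1 thr2.a=0
thr0.a=1 thr0.b=1 thr2.a=1

outcome vector order: (thr0.a,thr0.b,thr2.a)
|TSO outcomes| = 6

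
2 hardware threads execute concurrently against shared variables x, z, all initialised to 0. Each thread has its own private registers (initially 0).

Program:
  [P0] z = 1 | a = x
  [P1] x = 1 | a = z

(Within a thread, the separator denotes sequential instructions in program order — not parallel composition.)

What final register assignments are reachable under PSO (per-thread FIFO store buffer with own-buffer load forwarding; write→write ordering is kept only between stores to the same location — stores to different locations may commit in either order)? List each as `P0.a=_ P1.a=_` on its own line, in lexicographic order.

P0.a=0 P1.a=0
P0.a=0 P1.a=1
P0.a=1 P1.a=0
P0.a=1 P1.a=1

outcome vector order: (P0.a,P1.a)
|PSO outcomes| = 4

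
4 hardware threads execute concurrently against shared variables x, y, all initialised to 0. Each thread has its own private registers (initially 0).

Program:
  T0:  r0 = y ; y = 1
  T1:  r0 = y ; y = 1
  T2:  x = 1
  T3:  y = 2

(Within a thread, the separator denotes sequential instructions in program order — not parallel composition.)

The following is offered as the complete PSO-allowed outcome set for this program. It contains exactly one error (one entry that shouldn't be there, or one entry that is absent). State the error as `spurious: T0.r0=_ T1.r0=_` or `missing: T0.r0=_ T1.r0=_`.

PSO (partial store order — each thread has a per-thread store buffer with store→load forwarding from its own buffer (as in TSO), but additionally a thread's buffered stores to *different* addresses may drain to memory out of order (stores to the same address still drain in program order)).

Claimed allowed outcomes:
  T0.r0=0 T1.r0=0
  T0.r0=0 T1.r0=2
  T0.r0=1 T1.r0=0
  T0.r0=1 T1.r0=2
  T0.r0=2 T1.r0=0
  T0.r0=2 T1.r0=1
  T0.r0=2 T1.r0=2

outcome vector order: (T0.r0,T1.r0)
PSO (8): (0,0); (0,1); (0,2); (1,0); (1,2); (2,0); (2,1); (2,2)
PSO∖claimed = {(0,1)}

missing: T0.r0=0 T1.r0=1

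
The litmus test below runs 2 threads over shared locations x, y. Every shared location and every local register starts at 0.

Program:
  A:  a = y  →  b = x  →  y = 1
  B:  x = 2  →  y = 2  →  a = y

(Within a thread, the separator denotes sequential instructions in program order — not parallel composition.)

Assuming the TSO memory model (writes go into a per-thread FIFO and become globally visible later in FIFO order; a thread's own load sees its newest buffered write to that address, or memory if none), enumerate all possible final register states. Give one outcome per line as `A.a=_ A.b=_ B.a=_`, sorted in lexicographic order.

outcome vector order: (A.a,A.b,B.a)
|TSO outcomes| = 6

A.a=0 A.b=0 B.a=1
A.a=0 A.b=0 B.a=2
A.a=0 A.b=2 B.a=1
A.a=0 A.b=2 B.a=2
A.a=2 A.b=2 B.a=1
A.a=2 A.b=2 B.a=2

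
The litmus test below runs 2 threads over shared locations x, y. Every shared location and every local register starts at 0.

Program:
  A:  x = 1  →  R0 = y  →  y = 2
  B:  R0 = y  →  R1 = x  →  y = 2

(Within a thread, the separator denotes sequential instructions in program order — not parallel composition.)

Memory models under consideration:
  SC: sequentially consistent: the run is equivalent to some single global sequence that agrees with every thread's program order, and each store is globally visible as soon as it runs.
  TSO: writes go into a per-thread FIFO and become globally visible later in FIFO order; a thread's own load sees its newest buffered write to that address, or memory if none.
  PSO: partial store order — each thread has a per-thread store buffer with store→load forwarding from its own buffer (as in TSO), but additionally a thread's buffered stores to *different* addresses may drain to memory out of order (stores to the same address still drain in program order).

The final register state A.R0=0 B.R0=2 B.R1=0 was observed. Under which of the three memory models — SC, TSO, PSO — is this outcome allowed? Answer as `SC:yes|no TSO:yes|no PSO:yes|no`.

SC:no TSO:no PSO:yes

outcome vector order: (A.R0,B.R0,B.R1)
[SC] allowed = {000; 001; 021; 200; 201}
[TSO] allowed = {000; 001; 021; 200; 201}
[PSO] allowed = {000; 001; 020; 021; 200; 201}
target 020 ∈ {PSO}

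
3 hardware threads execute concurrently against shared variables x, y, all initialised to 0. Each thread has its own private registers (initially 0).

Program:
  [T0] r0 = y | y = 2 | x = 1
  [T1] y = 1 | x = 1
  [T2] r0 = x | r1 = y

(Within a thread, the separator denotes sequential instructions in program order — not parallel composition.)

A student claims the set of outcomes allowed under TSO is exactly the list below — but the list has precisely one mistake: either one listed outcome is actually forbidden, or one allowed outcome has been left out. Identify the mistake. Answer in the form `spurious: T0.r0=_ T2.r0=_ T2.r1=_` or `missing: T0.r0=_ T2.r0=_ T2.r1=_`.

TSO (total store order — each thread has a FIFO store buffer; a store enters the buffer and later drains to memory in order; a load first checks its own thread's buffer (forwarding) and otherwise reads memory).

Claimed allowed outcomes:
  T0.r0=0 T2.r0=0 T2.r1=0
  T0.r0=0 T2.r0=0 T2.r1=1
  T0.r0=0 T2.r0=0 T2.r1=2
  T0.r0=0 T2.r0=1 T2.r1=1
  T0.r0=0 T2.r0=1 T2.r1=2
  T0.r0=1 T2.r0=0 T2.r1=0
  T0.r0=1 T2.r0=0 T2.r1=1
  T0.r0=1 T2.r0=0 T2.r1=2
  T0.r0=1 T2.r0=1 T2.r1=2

outcome vector order: (T0.r0,T2.r0,T2.r1)
under TSO → <0 0 0>; <0 0 1>; <0 0 2>; <0 1 1>; <0 1 2>; <1 0 0>; <1 0 1>; <1 0 2>; <1 1 1>; <1 1 2>
TSO∖claimed = {<1 1 1>}

missing: T0.r0=1 T2.r0=1 T2.r1=1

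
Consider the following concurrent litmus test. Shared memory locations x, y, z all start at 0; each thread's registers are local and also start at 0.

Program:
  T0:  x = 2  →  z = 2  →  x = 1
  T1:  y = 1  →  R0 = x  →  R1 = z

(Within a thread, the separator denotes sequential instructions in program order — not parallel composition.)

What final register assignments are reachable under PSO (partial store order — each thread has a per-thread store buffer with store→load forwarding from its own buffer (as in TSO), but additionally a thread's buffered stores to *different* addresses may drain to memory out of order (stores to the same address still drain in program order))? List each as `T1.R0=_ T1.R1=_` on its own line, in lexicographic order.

outcome vector order: (T1.R0,T1.R1)
|PSO outcomes| = 6

T1.R0=0 T1.R1=0
T1.R0=0 T1.R1=2
T1.R0=1 T1.R1=0
T1.R0=1 T1.R1=2
T1.R0=2 T1.R1=0
T1.R0=2 T1.R1=2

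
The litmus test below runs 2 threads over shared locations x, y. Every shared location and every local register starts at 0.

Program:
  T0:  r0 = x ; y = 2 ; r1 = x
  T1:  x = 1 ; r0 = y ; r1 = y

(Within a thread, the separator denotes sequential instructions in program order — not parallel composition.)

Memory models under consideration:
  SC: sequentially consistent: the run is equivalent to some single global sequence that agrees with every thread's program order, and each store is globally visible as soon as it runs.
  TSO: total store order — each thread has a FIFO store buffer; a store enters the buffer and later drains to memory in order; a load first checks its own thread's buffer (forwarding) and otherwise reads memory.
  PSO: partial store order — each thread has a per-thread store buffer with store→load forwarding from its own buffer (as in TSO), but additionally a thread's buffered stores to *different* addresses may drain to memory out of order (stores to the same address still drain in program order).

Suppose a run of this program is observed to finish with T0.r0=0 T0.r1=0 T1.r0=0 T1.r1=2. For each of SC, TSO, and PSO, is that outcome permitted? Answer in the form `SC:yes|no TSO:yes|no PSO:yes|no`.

outcome vector order: (T0.r0,T0.r1,T1.r0,T1.r1)
SC: 7 outcomes — {0022, 0100, 0102, 0122, 1100, 1102, 1122}
TSO: 9 outcomes — {0000, 0002, 0022, 0100, 0102, 0122, 1100, 1102, 1122}
PSO: 9 outcomes — {0000, 0002, 0022, 0100, 0102, 0122, 1100, 1102, 1122}
target 0002 ∈ {TSO,PSO}

SC:no TSO:yes PSO:yes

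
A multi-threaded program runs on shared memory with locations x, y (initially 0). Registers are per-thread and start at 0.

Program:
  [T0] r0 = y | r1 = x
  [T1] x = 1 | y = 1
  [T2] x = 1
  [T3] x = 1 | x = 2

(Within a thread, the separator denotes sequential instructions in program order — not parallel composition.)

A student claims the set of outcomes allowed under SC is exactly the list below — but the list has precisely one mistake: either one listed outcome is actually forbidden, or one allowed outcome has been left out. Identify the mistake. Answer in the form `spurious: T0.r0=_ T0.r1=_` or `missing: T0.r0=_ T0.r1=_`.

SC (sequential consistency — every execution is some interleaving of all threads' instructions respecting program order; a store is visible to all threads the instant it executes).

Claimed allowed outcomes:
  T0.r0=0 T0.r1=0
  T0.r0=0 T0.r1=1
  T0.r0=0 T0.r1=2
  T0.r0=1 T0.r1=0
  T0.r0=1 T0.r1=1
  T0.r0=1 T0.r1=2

outcome vector order: (T0.r0,T0.r1)
SC (5): 00; 01; 02; 11; 12
claimed∖SC = {10}

spurious: T0.r0=1 T0.r1=0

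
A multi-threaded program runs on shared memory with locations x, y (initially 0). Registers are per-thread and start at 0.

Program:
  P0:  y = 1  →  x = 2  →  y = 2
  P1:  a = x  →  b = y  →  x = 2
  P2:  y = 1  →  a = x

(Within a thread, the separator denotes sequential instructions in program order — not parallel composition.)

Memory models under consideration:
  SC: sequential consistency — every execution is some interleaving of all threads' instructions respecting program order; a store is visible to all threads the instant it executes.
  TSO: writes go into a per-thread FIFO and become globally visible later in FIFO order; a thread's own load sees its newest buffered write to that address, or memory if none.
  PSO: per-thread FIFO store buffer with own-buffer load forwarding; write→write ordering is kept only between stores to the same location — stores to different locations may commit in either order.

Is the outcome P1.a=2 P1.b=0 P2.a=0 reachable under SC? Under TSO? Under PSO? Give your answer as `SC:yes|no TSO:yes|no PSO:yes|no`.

SC:no TSO:no PSO:yes

outcome vector order: (P1.a,P1.b,P2.a)
SC: 10 outcomes — {<0 0 0> <0 0 2> <0 1 0> <0 1 2> <0 2 0> <0 2 2> <2 1 0> <2 1 2> <2 2 0> <2 2 2>}
TSO: 10 outcomes — {<0 0 0> <0 0 2> <0 1 0> <0 1 2> <0 2 0> <0 2 2> <2 1 0> <2 1 2> <2 2 0> <2 2 2>}
PSO: 12 outcomes — {<0 0 0> <0 0 2> <0 1 0> <0 1 2> <0 2 0> <0 2 2> <2 0 0> <2 0 2> <2 1 0> <2 1 2> <2 2 0> <2 2 2>}
target <2 0 0> ∈ {PSO}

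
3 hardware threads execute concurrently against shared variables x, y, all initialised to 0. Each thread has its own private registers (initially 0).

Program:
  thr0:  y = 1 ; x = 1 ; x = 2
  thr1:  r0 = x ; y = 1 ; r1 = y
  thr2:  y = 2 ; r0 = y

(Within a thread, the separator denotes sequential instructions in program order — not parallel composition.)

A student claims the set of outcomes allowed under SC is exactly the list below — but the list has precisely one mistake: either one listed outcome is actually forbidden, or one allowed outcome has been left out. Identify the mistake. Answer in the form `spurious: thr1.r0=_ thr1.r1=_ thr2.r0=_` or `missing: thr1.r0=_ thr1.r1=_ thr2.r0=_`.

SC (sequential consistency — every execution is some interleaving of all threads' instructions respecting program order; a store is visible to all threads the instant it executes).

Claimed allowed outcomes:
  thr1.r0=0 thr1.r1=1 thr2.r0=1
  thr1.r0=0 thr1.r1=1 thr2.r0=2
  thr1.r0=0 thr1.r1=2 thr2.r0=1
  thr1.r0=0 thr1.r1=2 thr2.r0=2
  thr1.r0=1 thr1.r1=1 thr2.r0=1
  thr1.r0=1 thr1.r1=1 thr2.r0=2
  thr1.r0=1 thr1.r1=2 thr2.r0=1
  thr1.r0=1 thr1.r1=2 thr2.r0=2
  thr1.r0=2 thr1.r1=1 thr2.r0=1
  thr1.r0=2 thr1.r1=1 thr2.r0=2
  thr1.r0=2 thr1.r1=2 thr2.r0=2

outcome vector order: (thr1.r0,thr1.r1,thr2.r0)
SC: 10 outcomes — {0/1/1 0/1/2 0/2/1 0/2/2 1/1/1 1/1/2 1/2/2 2/1/1 2/1/2 2/2/2}
claimed∖SC = {1/2/1}

spurious: thr1.r0=1 thr1.r1=2 thr2.r0=1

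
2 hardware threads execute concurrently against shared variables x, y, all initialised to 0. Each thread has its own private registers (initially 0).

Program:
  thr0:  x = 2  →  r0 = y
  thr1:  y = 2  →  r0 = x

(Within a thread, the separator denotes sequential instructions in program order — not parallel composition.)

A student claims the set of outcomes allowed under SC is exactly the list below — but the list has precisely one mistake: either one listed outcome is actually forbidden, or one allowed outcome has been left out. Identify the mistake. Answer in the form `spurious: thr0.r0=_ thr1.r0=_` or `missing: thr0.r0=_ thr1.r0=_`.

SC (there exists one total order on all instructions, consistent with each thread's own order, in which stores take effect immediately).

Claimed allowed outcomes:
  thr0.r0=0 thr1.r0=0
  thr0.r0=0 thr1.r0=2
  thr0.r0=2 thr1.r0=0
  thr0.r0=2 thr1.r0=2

spurious: thr0.r0=0 thr1.r0=0

outcome vector order: (thr0.r0,thr1.r0)
[SC] allowed = {<0 2> <2 0> <2 2>}
claimed∖SC = {<0 0>}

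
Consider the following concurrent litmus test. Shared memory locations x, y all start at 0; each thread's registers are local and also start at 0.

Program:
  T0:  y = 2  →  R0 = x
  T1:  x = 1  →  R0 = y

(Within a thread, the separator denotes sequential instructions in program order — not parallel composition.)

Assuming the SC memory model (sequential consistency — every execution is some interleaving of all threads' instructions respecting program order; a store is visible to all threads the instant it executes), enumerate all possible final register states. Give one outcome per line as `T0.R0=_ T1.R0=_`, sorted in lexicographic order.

T0.R0=0 T1.R0=2
T0.R0=1 T1.R0=0
T0.R0=1 T1.R0=2

outcome vector order: (T0.R0,T1.R0)
|SC outcomes| = 3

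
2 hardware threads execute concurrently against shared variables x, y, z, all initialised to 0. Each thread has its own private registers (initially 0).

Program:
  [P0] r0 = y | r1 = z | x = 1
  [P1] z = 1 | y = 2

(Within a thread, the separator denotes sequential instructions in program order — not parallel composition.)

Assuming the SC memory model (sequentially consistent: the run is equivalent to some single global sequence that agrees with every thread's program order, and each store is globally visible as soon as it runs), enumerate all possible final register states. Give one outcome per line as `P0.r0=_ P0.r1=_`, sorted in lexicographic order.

outcome vector order: (P0.r0,P0.r1)
|SC outcomes| = 3

P0.r0=0 P0.r1=0
P0.r0=0 P0.r1=1
P0.r0=2 P0.r1=1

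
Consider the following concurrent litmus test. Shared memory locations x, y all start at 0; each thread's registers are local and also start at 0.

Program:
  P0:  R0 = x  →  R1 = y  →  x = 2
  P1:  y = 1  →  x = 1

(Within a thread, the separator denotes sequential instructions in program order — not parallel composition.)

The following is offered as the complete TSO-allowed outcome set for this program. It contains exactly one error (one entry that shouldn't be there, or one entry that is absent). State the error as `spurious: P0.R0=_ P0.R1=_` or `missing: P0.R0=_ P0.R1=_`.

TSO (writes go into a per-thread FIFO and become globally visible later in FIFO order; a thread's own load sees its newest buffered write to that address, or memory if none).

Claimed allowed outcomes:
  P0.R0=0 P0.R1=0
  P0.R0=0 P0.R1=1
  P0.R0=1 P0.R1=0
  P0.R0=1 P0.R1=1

outcome vector order: (P0.R0,P0.R1)
TSO: 3 outcomes — {<0 0> <0 1> <1 1>}
claimed∖TSO = {<1 0>}

spurious: P0.R0=1 P0.R1=0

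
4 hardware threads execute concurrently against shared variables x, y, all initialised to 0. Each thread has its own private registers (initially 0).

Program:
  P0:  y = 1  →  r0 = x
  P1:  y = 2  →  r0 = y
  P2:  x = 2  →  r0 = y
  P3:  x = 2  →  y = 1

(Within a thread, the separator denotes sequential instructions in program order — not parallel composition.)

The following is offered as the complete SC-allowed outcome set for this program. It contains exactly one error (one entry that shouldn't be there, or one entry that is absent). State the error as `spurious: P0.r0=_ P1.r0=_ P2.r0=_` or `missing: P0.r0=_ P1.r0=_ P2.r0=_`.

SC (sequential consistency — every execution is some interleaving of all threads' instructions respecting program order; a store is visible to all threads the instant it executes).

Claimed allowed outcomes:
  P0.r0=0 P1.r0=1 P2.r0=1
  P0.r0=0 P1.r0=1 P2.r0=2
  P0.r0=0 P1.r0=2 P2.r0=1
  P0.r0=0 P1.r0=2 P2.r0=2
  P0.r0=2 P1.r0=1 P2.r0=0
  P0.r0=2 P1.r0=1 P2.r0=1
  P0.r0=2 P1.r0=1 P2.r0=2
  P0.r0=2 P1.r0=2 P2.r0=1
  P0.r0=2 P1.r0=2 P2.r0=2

missing: P0.r0=2 P1.r0=2 P2.r0=0

outcome vector order: (P0.r0,P1.r0,P2.r0)
[SC] allowed = {011; 012; 021; 022; 210; 211; 212; 220; 221; 222}
SC∖claimed = {220}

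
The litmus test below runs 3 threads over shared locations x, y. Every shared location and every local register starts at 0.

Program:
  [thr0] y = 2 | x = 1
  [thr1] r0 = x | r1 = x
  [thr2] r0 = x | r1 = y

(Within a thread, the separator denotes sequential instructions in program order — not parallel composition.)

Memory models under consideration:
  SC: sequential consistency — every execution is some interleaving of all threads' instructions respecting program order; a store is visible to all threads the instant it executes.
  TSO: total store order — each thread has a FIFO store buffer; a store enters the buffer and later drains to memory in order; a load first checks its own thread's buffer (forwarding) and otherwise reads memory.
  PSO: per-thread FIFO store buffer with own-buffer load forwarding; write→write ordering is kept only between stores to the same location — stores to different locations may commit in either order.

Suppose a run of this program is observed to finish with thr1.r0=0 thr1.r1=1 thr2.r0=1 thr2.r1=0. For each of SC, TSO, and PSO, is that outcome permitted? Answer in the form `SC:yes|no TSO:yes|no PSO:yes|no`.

outcome vector order: (thr1.r0,thr1.r1,thr2.r0,thr2.r1)
[SC] allowed = {<0 0 0 0> <0 0 0 2> <0 0 1 2> <0 1 0 0> <0 1 0 2> <0 1 1 2> <1 1 0 0> <1 1 0 2> <1 1 1 2>}
[TSO] allowed = {<0 0 0 0> <0 0 0 2> <0 0 1 2> <0 1 0 0> <0 1 0 2> <0 1 1 2> <1 1 0 0> <1 1 0 2> <1 1 1 2>}
[PSO] allowed = {<0 0 0 0> <0 0 0 2> <0 0 1 0> <0 0 1 2> <0 1 0 0> <0 1 0 2> <0 1 1 0> <0 1 1 2> <1 1 0 0> <1 1 0 2> <1 1 1 0> <1 1 1 2>}
target <0 1 1 0> ∈ {PSO}

SC:no TSO:no PSO:yes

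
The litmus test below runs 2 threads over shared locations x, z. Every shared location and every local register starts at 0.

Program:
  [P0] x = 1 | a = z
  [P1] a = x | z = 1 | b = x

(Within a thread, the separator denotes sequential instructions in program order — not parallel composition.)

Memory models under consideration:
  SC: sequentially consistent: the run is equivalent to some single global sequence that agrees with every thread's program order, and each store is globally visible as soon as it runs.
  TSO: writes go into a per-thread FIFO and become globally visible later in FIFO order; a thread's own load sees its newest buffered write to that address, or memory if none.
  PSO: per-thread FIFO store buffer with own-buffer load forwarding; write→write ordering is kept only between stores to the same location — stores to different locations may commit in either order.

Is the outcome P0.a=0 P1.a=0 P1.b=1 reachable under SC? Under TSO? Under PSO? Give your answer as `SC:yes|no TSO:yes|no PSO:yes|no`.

SC:yes TSO:yes PSO:yes

outcome vector order: (P0.a,P1.a,P1.b)
[SC] allowed = {<0 0 1>; <0 1 1>; <1 0 0>; <1 0 1>; <1 1 1>}
[TSO] allowed = {<0 0 0>; <0 0 1>; <0 1 1>; <1 0 0>; <1 0 1>; <1 1 1>}
[PSO] allowed = {<0 0 0>; <0 0 1>; <0 1 1>; <1 0 0>; <1 0 1>; <1 1 1>}
target <0 0 1> ∈ {SC,TSO,PSO}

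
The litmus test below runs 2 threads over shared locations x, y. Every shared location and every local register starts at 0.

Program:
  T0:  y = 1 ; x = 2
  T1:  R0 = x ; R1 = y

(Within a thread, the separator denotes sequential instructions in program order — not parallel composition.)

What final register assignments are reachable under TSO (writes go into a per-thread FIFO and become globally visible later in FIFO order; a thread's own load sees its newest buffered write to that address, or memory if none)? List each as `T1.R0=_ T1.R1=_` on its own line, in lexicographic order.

T1.R0=0 T1.R1=0
T1.R0=0 T1.R1=1
T1.R0=2 T1.R1=1

outcome vector order: (T1.R0,T1.R1)
|TSO outcomes| = 3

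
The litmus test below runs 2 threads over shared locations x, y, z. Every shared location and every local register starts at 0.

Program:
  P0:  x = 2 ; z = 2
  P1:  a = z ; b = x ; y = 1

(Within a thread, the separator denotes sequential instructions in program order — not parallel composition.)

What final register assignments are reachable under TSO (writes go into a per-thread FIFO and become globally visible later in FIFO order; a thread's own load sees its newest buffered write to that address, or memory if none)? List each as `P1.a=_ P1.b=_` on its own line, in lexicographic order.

P1.a=0 P1.b=0
P1.a=0 P1.b=2
P1.a=2 P1.b=2

outcome vector order: (P1.a,P1.b)
|TSO outcomes| = 3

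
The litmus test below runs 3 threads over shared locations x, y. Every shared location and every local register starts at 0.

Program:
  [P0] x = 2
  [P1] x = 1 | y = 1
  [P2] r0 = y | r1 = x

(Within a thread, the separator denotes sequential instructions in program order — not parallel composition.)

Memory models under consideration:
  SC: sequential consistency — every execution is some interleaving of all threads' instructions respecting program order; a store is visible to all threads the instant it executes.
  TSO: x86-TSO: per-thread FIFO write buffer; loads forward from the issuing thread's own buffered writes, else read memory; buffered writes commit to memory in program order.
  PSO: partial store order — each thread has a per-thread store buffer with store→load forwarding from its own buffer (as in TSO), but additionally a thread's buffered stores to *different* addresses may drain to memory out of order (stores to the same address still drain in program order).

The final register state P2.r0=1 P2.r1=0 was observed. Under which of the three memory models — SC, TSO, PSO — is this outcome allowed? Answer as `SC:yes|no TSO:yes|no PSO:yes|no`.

outcome vector order: (P2.r0,P2.r1)
under SC → 00 01 02 11 12
under TSO → 00 01 02 11 12
under PSO → 00 01 02 10 11 12
target 10 ∈ {PSO}

SC:no TSO:no PSO:yes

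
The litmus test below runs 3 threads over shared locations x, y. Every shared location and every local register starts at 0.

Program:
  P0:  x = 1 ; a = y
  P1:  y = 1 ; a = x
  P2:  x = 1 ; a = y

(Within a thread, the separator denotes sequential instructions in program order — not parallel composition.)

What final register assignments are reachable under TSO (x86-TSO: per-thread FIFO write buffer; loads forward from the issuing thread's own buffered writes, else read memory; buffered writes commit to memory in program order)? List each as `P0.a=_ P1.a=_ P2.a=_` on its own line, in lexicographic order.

outcome vector order: (P0.a,P1.a,P2.a)
|TSO outcomes| = 8

P0.a=0 P1.a=0 P2.a=0
P0.a=0 P1.a=0 P2.a=1
P0.a=0 P1.a=1 P2.a=0
P0.a=0 P1.a=1 P2.a=1
P0.a=1 P1.a=0 P2.a=0
P0.a=1 P1.a=0 P2.a=1
P0.a=1 P1.a=1 P2.a=0
P0.a=1 P1.a=1 P2.a=1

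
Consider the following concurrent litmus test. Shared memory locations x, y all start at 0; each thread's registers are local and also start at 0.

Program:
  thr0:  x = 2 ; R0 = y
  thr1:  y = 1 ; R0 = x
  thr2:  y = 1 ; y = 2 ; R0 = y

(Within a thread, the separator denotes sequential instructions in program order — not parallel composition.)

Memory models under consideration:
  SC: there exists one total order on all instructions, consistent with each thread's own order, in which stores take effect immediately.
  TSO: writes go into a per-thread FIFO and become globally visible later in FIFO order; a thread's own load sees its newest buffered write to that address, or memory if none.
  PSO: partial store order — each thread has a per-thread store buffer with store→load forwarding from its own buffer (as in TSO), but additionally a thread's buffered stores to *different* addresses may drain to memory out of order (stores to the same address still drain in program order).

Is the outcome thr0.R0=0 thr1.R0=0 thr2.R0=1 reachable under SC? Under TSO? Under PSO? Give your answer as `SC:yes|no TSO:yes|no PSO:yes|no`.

SC:no TSO:yes PSO:yes

outcome vector order: (thr0.R0,thr1.R0,thr2.R0)
[SC] allowed = {<0 2 1> <0 2 2> <1 0 1> <1 0 2> <1 2 1> <1 2 2> <2 0 2> <2 2 1> <2 2 2>}
[TSO] allowed = {<0 0 1> <0 0 2> <0 2 1> <0 2 2> <1 0 1> <1 0 2> <1 2 1> <1 2 2> <2 0 1> <2 0 2> <2 2 1> <2 2 2>}
[PSO] allowed = {<0 0 1> <0 0 2> <0 2 1> <0 2 2> <1 0 1> <1 0 2> <1 2 1> <1 2 2> <2 0 1> <2 0 2> <2 2 1> <2 2 2>}
target <0 0 1> ∈ {TSO,PSO}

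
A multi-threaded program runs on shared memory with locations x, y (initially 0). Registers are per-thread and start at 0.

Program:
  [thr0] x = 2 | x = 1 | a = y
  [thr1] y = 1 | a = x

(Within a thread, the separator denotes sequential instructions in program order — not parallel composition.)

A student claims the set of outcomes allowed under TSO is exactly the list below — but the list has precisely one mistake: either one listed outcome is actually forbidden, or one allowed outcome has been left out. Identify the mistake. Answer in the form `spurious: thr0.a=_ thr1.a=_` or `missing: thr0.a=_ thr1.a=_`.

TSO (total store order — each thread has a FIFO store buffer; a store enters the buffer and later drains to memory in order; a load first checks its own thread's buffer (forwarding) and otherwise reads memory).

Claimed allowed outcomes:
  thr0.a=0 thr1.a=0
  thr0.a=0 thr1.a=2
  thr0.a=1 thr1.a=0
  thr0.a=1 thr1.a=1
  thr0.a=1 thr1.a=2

missing: thr0.a=0 thr1.a=1

outcome vector order: (thr0.a,thr1.a)
under TSO → 0/0; 0/1; 0/2; 1/0; 1/1; 1/2
TSO∖claimed = {0/1}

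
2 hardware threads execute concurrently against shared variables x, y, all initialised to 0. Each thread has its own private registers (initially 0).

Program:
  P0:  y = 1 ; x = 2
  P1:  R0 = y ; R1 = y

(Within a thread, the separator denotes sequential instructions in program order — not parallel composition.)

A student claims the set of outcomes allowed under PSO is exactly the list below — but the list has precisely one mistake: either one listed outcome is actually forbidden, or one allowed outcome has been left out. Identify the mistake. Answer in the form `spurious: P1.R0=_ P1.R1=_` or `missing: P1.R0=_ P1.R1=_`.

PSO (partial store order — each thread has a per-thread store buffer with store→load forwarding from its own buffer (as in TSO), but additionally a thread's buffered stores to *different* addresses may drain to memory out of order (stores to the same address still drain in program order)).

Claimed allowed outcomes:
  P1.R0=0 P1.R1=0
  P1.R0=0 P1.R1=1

missing: P1.R0=1 P1.R1=1

outcome vector order: (P1.R0,P1.R1)
under PSO → 0/0 0/1 1/1
PSO∖claimed = {1/1}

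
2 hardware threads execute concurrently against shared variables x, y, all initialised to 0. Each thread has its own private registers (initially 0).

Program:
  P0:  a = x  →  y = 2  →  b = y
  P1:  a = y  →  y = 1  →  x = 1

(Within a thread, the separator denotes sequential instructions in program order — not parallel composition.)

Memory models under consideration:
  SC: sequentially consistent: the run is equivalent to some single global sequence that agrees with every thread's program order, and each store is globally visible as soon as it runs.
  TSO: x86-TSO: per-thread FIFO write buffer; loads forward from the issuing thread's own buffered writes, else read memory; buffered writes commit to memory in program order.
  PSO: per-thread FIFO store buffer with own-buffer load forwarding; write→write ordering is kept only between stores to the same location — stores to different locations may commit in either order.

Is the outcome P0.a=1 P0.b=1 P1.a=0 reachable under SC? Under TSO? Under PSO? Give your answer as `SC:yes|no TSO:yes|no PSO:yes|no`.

SC:no TSO:no PSO:yes

outcome vector order: (P0.a,P0.b,P1.a)
under SC → 0/1/0; 0/1/2; 0/2/0; 0/2/2; 1/2/0
under TSO → 0/1/0; 0/1/2; 0/2/0; 0/2/2; 1/2/0
under PSO → 0/1/0; 0/1/2; 0/2/0; 0/2/2; 1/1/0; 1/2/0
target 1/1/0 ∈ {PSO}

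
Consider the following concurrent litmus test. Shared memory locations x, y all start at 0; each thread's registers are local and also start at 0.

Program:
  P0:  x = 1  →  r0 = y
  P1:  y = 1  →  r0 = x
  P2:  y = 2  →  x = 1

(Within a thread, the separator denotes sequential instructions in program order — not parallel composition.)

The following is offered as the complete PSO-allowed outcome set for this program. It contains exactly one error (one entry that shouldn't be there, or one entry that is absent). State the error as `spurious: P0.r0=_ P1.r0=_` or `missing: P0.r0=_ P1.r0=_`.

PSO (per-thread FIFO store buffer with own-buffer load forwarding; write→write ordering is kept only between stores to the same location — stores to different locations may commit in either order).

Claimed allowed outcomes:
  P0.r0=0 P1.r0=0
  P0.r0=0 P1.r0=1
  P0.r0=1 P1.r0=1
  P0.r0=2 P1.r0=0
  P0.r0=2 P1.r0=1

missing: P0.r0=1 P1.r0=0

outcome vector order: (P0.r0,P1.r0)
PSO: 6 outcomes — {(0,0); (0,1); (1,0); (1,1); (2,0); (2,1)}
PSO∖claimed = {(1,0)}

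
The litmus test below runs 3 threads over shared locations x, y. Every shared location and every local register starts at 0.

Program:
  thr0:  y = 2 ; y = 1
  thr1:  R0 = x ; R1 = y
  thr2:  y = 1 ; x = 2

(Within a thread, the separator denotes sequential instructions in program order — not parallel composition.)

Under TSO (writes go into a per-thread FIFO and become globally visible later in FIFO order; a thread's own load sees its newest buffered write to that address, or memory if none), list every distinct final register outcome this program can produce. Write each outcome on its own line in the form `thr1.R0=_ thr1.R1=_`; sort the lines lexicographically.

outcome vector order: (thr1.R0,thr1.R1)
|TSO outcomes| = 5

thr1.R0=0 thr1.R1=0
thr1.R0=0 thr1.R1=1
thr1.R0=0 thr1.R1=2
thr1.R0=2 thr1.R1=1
thr1.R0=2 thr1.R1=2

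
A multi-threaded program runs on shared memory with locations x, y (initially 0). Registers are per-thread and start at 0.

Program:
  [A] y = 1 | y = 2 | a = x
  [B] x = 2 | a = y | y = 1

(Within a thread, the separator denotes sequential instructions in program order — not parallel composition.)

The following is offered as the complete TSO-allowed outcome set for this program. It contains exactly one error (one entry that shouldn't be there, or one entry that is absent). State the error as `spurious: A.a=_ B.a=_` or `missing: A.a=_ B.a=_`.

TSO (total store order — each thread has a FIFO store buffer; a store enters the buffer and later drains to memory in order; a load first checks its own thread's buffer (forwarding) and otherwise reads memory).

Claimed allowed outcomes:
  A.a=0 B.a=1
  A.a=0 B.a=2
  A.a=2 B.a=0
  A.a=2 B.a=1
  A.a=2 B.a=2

missing: A.a=0 B.a=0

outcome vector order: (A.a,B.a)
[TSO] allowed = {0/0 0/1 0/2 2/0 2/1 2/2}
TSO∖claimed = {0/0}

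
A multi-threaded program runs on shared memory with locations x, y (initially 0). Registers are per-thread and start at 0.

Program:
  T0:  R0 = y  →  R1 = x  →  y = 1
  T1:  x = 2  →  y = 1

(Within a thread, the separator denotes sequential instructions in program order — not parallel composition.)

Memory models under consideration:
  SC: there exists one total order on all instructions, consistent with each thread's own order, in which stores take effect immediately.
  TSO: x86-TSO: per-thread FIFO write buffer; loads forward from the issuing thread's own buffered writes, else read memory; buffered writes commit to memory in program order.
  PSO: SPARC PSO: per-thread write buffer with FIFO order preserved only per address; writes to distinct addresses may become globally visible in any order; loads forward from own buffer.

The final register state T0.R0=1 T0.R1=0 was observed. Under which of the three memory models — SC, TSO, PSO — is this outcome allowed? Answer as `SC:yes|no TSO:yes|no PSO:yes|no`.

SC:no TSO:no PSO:yes

outcome vector order: (T0.R0,T0.R1)
under SC → (0,0), (0,2), (1,2)
under TSO → (0,0), (0,2), (1,2)
under PSO → (0,0), (0,2), (1,0), (1,2)
target (1,0) ∈ {PSO}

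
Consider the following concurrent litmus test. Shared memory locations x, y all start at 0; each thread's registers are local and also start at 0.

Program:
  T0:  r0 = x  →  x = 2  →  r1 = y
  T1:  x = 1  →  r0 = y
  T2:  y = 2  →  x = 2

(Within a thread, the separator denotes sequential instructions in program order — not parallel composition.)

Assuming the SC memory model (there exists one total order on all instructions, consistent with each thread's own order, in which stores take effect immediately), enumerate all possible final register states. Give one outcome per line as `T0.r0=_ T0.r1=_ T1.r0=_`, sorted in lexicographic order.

outcome vector order: (T0.r0,T0.r1,T1.r0)
|SC outcomes| = 10

T0.r0=0 T0.r1=0 T1.r0=0
T0.r0=0 T0.r1=0 T1.r0=2
T0.r0=0 T0.r1=2 T1.r0=0
T0.r0=0 T0.r1=2 T1.r0=2
T0.r0=1 T0.r1=0 T1.r0=0
T0.r0=1 T0.r1=0 T1.r0=2
T0.r0=1 T0.r1=2 T1.r0=0
T0.r0=1 T0.r1=2 T1.r0=2
T0.r0=2 T0.r1=2 T1.r0=0
T0.r0=2 T0.r1=2 T1.r0=2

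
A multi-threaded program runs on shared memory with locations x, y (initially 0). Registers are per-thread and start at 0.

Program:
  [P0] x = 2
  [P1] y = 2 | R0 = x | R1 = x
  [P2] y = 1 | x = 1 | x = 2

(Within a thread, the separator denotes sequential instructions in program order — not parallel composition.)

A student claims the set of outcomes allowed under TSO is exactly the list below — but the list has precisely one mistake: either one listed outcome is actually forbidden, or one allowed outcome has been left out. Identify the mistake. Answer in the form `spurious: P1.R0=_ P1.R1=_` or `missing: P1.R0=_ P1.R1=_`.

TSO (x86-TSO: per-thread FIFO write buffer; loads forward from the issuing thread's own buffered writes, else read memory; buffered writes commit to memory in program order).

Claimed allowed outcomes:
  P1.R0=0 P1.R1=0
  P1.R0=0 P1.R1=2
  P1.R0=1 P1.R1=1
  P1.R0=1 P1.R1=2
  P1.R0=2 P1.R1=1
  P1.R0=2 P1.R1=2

missing: P1.R0=0 P1.R1=1

outcome vector order: (P1.R0,P1.R1)
TSO: 7 outcomes — {(0,0), (0,1), (0,2), (1,1), (1,2), (2,1), (2,2)}
TSO∖claimed = {(0,1)}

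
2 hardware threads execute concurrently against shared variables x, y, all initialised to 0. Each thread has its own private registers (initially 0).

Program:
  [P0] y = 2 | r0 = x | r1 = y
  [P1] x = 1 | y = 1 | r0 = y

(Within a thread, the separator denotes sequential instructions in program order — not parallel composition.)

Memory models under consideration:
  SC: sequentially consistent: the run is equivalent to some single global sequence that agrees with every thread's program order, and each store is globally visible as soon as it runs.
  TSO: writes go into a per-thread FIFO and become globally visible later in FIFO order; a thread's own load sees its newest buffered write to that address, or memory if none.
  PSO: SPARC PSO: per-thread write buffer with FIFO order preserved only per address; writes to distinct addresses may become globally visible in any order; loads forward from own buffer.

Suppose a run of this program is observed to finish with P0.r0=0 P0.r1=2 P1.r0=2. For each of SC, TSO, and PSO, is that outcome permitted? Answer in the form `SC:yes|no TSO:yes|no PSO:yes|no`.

outcome vector order: (P0.r0,P0.r1,P1.r0)
under SC → (0,1,1) (0,2,1) (1,1,1) (1,2,1) (1,2,2)
under TSO → (0,1,1) (0,2,1) (0,2,2) (1,1,1) (1,2,1) (1,2,2)
under PSO → (0,1,1) (0,2,1) (0,2,2) (1,1,1) (1,2,1) (1,2,2)
target (0,2,2) ∈ {TSO,PSO}

SC:no TSO:yes PSO:yes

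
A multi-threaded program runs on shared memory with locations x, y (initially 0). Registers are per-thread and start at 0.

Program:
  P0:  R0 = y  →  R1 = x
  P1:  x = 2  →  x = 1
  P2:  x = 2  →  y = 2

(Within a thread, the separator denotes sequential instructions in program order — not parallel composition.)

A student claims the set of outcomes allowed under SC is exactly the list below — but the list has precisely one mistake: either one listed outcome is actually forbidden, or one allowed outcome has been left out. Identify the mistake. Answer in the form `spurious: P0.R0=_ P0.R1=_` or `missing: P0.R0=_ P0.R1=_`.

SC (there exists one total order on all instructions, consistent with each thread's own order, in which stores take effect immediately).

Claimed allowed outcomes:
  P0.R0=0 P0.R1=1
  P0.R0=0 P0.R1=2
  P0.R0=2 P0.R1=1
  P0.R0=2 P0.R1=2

missing: P0.R0=0 P0.R1=0

outcome vector order: (P0.R0,P0.R1)
SC: 5 outcomes — {0/0 0/1 0/2 2/1 2/2}
SC∖claimed = {0/0}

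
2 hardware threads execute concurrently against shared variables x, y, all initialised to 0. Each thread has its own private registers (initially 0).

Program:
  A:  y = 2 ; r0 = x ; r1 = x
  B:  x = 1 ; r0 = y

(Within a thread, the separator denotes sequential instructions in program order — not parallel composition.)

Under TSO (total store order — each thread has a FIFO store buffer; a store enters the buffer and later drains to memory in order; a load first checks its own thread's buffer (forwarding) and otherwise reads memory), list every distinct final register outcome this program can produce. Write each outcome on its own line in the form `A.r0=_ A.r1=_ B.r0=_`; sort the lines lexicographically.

outcome vector order: (A.r0,A.r1,B.r0)
|TSO outcomes| = 6

A.r0=0 A.r1=0 B.r0=0
A.r0=0 A.r1=0 B.r0=2
A.r0=0 A.r1=1 B.r0=0
A.r0=0 A.r1=1 B.r0=2
A.r0=1 A.r1=1 B.r0=0
A.r0=1 A.r1=1 B.r0=2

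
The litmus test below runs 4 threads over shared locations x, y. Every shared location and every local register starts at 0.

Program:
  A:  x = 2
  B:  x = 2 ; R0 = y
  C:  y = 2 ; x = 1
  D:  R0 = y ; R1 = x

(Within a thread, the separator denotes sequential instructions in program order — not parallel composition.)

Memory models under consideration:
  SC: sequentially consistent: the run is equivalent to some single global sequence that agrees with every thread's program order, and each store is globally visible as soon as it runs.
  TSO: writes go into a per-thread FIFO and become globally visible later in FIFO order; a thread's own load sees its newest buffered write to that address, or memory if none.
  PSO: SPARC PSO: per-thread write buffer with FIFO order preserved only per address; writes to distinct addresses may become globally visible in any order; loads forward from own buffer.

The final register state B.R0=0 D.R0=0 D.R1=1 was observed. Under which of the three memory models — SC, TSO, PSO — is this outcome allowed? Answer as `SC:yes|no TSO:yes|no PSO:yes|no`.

SC:yes TSO:yes PSO:yes

outcome vector order: (B.R0,D.R0,D.R1)
[SC] allowed = {0/0/0, 0/0/1, 0/0/2, 0/2/1, 0/2/2, 2/0/0, 2/0/1, 2/0/2, 2/2/0, 2/2/1, 2/2/2}
[TSO] allowed = {0/0/0, 0/0/1, 0/0/2, 0/2/0, 0/2/1, 0/2/2, 2/0/0, 2/0/1, 2/0/2, 2/2/0, 2/2/1, 2/2/2}
[PSO] allowed = {0/0/0, 0/0/1, 0/0/2, 0/2/0, 0/2/1, 0/2/2, 2/0/0, 2/0/1, 2/0/2, 2/2/0, 2/2/1, 2/2/2}
target 0/0/1 ∈ {SC,TSO,PSO}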